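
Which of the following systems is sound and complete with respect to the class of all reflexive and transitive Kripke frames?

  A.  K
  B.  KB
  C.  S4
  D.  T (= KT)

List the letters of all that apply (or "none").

(A) K is determined by the class of arbitrary frames.
(B) KB is determined by the class of symmetric frames.
(C) S4 is determined by exactly this class.
(D) T (= KT) is determined by the class of reflexive frames.

C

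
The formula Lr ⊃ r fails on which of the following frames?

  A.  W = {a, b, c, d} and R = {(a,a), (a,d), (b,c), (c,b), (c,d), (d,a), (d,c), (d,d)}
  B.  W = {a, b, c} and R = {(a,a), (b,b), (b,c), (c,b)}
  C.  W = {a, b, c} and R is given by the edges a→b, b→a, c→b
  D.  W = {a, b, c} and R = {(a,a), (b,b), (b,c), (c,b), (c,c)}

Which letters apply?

A, B, C

The schema Lr ⊃ r is axiom T; it is valid on a frame iff R is reflexive.
(A) R is not reflexive (not b R b), so the schema fails here.
(B) R is not reflexive (not c R c), so the schema fails here.
(C) R is not reflexive (not a R a), so the schema fails here.
(D) R is reflexive (each world relates to itself), so the schema is valid here.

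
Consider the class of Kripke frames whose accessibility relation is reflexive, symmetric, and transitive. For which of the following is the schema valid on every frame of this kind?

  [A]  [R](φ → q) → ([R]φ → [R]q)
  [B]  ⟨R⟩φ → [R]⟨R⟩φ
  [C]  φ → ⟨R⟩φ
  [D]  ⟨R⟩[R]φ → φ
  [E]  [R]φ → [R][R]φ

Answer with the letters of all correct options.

A relation that is reflexive, symmetric, and transitive is also euclidean and serial.
(A) [R](φ → q) → ([R]φ → [R]q) is axiom K, valid on every Kripke frame — valid.
(B) ⟨R⟩φ → [R]⟨R⟩φ is axiom 5; it is valid on a frame exactly when R is euclidean. Every such R is euclidean, so valid.
(C) φ → ⟨R⟩φ (the dual of axiom T) characterises the reflexive frames. Every such R is reflexive — valid.
(D) the dual of axiom B: valid iff R is symmetric. Every such R is symmetric — valid.
(E) [R]φ → [R][R]φ (axiom 4) characterises the transitive frames. Every such R is transitive — valid.

A, B, C, D, E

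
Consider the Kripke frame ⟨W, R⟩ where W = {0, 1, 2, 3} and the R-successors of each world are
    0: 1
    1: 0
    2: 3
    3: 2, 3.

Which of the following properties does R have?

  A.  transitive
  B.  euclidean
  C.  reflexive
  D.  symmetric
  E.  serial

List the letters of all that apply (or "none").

(A) not transitive: 0 R 1 and 1 R 0 but not 0 R 0.
(B) not euclidean: 0 R 1 and 0 R 1 but not 1 R 1.
(C) not reflexive: not 0 R 0.
(D) symmetric: every R-edge is matched by its reverse.
(E) serial: every world has an R-successor.

D, E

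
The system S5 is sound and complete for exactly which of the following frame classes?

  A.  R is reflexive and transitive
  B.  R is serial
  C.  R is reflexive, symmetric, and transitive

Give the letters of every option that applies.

C

(A) this class determines S4, not S5.
(B) this class determines D, not S5.
(C) S5 is sound and complete for exactly this class.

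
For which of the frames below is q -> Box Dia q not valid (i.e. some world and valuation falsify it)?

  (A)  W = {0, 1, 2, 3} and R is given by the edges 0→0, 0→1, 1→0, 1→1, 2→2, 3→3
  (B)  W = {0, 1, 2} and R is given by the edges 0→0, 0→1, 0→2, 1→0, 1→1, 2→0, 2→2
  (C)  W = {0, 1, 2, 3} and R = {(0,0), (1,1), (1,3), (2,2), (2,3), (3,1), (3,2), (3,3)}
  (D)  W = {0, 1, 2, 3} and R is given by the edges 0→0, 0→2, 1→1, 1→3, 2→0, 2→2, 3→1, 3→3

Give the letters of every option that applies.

The schema q -> Box Dia q is axiom B; it is valid on a frame iff R is symmetric.
(A) R is symmetric (every R-edge is matched by its reverse), so the schema is valid here.
(B) R is symmetric (every R-edge is matched by its reverse), so the schema is valid here.
(C) R is symmetric (every R-edge is matched by its reverse), so the schema is valid here.
(D) R is symmetric (every R-edge is matched by its reverse), so the schema is valid here.

none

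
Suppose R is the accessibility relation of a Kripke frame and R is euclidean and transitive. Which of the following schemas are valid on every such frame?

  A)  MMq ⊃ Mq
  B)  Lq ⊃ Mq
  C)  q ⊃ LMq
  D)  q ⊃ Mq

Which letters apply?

A

(A) the dual of axiom 4: valid iff R is transitive. Every such R is transitive — valid.
(B) axiom D: valid iff R is serial. Such an R need not be serial — not valid.
(C) q ⊃ LMq is axiom B, which corresponds to symmetry. Such an R need not be symmetric — not valid.
(D) q ⊃ Mq is the dual of axiom T, which corresponds to reflexivity. Such an R need not be reflexive — not valid.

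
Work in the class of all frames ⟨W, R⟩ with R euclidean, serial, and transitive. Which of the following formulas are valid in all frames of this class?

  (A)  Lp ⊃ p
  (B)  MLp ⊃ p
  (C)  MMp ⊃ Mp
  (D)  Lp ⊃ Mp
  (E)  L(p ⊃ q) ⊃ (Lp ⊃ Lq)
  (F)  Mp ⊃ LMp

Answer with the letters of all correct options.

(A) Lp ⊃ p is axiom T; it is valid on a frame exactly when R is reflexive. Such an R need not be reflexive, so not valid.
(B) MLp ⊃ p (the dual of axiom B) characterises the symmetric frames. Such an R need not be symmetric — not valid.
(C) MMp ⊃ Mp is the dual of axiom 4; it is valid on a frame exactly when R is transitive. Every such R is transitive, so valid.
(D) axiom D: valid iff R is serial. Every such R is serial — valid.
(E) this is just K, valid on every normal frame.
(F) axiom 5: valid iff R is euclidean. Every such R is euclidean — valid.

C, D, E, F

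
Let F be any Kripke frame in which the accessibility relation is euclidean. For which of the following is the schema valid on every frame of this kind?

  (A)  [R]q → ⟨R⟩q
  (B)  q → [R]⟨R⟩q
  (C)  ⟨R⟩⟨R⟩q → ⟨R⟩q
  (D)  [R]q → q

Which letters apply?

(A) [R]q → ⟨R⟩q is axiom D, which corresponds to seriality. Such an R need not be serial — not valid.
(B) axiom B: valid iff R is symmetric. Such an R need not be symmetric — not valid.
(C) ⟨R⟩⟨R⟩q → ⟨R⟩q is the dual of axiom 4, which corresponds to transitivity. Such an R need not be transitive — not valid.
(D) [R]q → q (axiom T) characterises the reflexive frames. Such an R need not be reflexive — not valid.

none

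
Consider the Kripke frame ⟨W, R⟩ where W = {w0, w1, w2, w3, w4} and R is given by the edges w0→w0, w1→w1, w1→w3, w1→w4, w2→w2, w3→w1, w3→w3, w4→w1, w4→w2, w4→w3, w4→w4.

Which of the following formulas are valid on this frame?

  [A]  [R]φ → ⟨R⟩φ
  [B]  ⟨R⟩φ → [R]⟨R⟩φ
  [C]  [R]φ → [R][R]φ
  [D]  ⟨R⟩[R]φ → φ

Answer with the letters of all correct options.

R is not symmetric: w4 R w2 but not w2 R w4.
R is not transitive: w1 R w4 and w4 R w2 but not w1 R w2.
R is not euclidean: w1 R w3 and w1 R w4 but not w3 R w4.
R is serial: every world has an R-successor.
(A) [R]φ → ⟨R⟩φ is axiom D; it is valid on a frame exactly when R is serial. R is serial, so valid.
(B) ⟨R⟩φ → [R]⟨R⟩φ is axiom 5; it is valid on a frame exactly when R is euclidean. R is not euclidean, so not valid.
(C) [R]φ → [R][R]φ is axiom 4, which corresponds to transitivity. R is not transitive — not valid.
(D) ⟨R⟩[R]φ → φ is the dual of axiom B, which corresponds to symmetry. R is not symmetric — not valid.

A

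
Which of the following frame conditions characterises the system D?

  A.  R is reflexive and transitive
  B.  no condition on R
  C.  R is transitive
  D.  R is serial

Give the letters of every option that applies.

(A) this class determines S4, not D.
(B) this class determines K, not D.
(C) this class determines K4, not D.
(D) D is sound and complete for exactly this class.

D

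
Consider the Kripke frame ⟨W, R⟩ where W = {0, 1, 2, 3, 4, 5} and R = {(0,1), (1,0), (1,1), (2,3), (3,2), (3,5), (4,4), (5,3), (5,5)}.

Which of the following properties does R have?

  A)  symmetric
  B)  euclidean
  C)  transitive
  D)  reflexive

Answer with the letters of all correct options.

A

(A) symmetric: every R-edge is matched by its reverse.
(B) not euclidean: 3 R 2 and 3 R 5 but not 2 R 5.
(C) not transitive: 0 R 1 and 1 R 0 but not 0 R 0.
(D) not reflexive: not 0 R 0.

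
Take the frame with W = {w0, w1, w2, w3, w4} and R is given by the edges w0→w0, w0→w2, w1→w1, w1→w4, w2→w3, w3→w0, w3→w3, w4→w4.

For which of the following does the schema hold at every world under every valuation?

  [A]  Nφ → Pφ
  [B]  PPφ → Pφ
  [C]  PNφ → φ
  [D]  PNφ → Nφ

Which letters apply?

R is not symmetric: w0 R w2 but not w2 R w0.
R is not transitive: w0 R w2 and w2 R w3 but not w0 R w3.
R is not euclidean: w0 R w2 and w0 R w0 but not w2 R w0.
R is serial: every world has an R-successor.
(A) Nφ → Pφ (axiom D) characterises the serial frames. R is serial — valid.
(B) PPφ → Pφ is the dual of axiom 4; it is valid on a frame exactly when R is transitive. R is not transitive, so not valid.
(C) PNφ → φ (the dual of axiom B) characterises the symmetric frames. R is not symmetric — not valid.
(D) PNφ → Nφ (the dual of axiom 5) characterises the euclidean frames. R is not euclidean — not valid.

A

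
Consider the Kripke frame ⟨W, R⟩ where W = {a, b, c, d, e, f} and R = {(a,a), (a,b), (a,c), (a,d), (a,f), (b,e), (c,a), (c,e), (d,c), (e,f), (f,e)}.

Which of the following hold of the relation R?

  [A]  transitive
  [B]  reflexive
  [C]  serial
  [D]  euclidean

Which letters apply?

(A) not transitive: a R b and b R e but not a R e.
(B) not reflexive: not b R b.
(C) serial: every world has an R-successor.
(D) not euclidean: a R b and a R a but not b R a.

C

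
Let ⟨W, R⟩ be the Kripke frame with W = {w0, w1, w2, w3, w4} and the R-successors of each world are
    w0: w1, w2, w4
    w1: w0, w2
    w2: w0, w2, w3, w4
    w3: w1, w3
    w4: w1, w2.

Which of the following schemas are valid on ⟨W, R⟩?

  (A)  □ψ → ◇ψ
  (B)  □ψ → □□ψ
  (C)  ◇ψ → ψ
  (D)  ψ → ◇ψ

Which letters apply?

A

R is not reflexive: not w0 R w0.
R is not transitive: w0 R w1 and w1 R w0 but not w0 R w0.
R is serial: every world has an R-successor.
R is not a subset of the identity: w0 R w1 with w0 ≠ w1.
(A) □ψ → ◇ψ is axiom D; it is valid on a frame exactly when R is serial. R is serial, so valid.
(B) □ψ → □□ψ is axiom 4; it is valid on a frame exactly when R is transitive. R is not transitive, so not valid.
(C) ◇ψ → ψ is the converse of T; it holds exactly when R ⊆ identity. Here R ⊄ identity — not valid.
(D) ψ → ◇ψ is the dual of axiom T, which corresponds to reflexivity. R is not reflexive — not valid.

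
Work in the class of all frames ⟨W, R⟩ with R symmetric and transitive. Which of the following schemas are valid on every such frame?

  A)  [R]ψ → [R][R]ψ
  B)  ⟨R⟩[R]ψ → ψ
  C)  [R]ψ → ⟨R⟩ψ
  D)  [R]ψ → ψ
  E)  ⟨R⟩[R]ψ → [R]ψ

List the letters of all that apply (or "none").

A symmetric transitive relation is euclidean (uRv and uRw give vRu by symmetry, then vRw by transitivity).
(A) [R]ψ → [R][R]ψ (axiom 4) characterises the transitive frames. Every such R is transitive — valid.
(B) the dual of axiom B: valid iff R is symmetric. Every such R is symmetric — valid.
(C) axiom D: valid iff R is serial. Such an R need not be serial — not valid.
(D) [R]ψ → ψ (axiom T) characterises the reflexive frames. Such an R need not be reflexive — not valid.
(E) the dual of axiom 5: valid iff R is euclidean. Every such R is euclidean — valid.

A, B, E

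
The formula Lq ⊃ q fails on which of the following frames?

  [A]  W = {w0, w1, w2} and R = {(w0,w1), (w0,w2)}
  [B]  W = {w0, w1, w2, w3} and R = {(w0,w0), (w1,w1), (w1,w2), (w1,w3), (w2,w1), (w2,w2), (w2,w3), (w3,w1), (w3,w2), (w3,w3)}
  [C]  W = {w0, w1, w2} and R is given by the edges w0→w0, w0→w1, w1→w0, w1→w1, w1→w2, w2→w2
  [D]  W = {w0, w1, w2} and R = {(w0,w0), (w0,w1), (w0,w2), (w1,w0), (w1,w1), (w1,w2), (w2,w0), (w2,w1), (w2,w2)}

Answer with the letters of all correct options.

The schema Lq ⊃ q is axiom T; it is valid on a frame iff R is reflexive.
(A) R is not reflexive (not w0 R w0), so the schema fails here.
(B) R is reflexive (each world relates to itself), so the schema is valid here.
(C) R is reflexive (each world relates to itself), so the schema is valid here.
(D) R is reflexive (each world relates to itself), so the schema is valid here.

A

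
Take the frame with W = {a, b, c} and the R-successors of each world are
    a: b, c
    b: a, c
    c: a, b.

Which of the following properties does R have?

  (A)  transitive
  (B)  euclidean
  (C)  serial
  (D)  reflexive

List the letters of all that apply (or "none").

(A) not transitive: a R b and b R a but not a R a.
(B) not euclidean: a R b and a R b but not b R b.
(C) serial: every world has an R-successor.
(D) not reflexive: not a R a.

C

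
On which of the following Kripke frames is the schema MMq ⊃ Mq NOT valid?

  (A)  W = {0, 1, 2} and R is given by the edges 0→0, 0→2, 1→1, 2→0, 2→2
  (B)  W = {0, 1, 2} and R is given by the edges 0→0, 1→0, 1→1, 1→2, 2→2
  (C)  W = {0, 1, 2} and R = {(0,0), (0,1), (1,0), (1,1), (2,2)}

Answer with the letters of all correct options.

none

The schema MMq ⊃ Mq is the dual of axiom 4; it is valid on a frame iff R is transitive.
(A) R is transitive (R is closed under composition), so the schema is valid here.
(B) R is transitive (R is closed under composition), so the schema is valid here.
(C) R is transitive (R is closed under composition), so the schema is valid here.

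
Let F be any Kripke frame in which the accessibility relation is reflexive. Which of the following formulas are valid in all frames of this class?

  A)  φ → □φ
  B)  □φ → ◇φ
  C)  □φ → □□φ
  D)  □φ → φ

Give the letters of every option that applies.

B, D

A reflexive relation is serial.
(A) φ → □φ is equivalent to ◇p→p; it holds exactly when R ⊆ identity. Such an R need not be a subset of the identity — not valid.
(B) axiom D: valid iff R is serial. Every such R is serial — valid.
(C) □φ → □□φ is axiom 4; it is valid on a frame exactly when R is transitive. Such an R need not be transitive, so not valid.
(D) □φ → φ is axiom T; it is valid on a frame exactly when R is reflexive. Every such R is reflexive, so valid.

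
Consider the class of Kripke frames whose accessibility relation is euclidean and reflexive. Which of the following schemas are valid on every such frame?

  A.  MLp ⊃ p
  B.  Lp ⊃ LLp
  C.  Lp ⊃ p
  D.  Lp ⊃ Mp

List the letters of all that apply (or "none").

A reflexive euclidean relation is also symmetric (from wRw and wRv the euclidean condition gives vRw) and hence transitive; it is an equivalence relation.
(A) MLp ⊃ p is the dual of axiom B, which corresponds to symmetry. Every such R is symmetric — valid.
(B) Lp ⊃ LLp is axiom 4; it is valid on a frame exactly when R is transitive. Every such R is transitive, so valid.
(C) Lp ⊃ p is axiom T; it is valid on a frame exactly when R is reflexive. Every such R is reflexive, so valid.
(D) axiom D: valid iff R is serial. Every such R is serial — valid.

A, B, C, D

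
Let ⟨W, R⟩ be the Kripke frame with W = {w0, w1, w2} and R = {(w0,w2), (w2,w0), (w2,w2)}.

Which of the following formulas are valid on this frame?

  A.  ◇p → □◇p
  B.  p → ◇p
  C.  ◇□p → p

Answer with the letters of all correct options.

C

R is not reflexive: not w0 R w0.
R is symmetric: every R-edge is matched by its reverse.
R is not euclidean: w2 R w0 and w2 R w0 but not w0 R w0.
(A) ◇p → □◇p (axiom 5) characterises the euclidean frames. R is not euclidean — not valid.
(B) the dual of axiom T: valid iff R is reflexive. R is not reflexive — not valid.
(C) the dual of axiom B: valid iff R is symmetric. R is symmetric — valid.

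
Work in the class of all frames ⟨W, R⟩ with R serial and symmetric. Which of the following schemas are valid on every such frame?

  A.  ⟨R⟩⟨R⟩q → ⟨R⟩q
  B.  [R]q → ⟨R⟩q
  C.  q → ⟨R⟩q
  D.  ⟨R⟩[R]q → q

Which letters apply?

B, D

(A) ⟨R⟩⟨R⟩q → ⟨R⟩q (the dual of axiom 4) characterises the transitive frames. Such an R need not be transitive — not valid.
(B) [R]q → ⟨R⟩q (axiom D) characterises the serial frames. Every such R is serial — valid.
(C) the dual of axiom T: valid iff R is reflexive. Such an R need not be reflexive — not valid.
(D) ⟨R⟩[R]q → q (the dual of axiom B) characterises the symmetric frames. Every such R is symmetric — valid.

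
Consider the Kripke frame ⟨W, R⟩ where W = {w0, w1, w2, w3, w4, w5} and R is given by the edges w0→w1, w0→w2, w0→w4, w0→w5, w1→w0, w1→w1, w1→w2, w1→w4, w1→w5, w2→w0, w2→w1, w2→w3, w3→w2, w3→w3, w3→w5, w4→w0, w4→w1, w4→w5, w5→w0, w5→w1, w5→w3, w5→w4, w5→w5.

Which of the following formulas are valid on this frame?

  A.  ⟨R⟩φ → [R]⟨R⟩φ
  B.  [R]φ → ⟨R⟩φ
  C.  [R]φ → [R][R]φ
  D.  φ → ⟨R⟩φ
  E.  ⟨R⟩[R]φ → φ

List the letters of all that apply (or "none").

R is not reflexive: not w0 R w0.
R is symmetric: every R-edge is matched by its reverse.
R is not transitive: w0 R w1 and w1 R w0 but not w0 R w0.
R is not euclidean: w0 R w2 and w0 R w4 but not w2 R w4.
R is serial: every world has an R-successor.
(A) ⟨R⟩φ → [R]⟨R⟩φ is axiom 5, which corresponds to the euclidean property. R is not euclidean — not valid.
(B) axiom D: valid iff R is serial. R is serial — valid.
(C) axiom 4: valid iff R is transitive. R is not transitive — not valid.
(D) φ → ⟨R⟩φ is the dual of axiom T; it is valid on a frame exactly when R is reflexive. R is not reflexive, so not valid.
(E) ⟨R⟩[R]φ → φ is the dual of axiom B; it is valid on a frame exactly when R is symmetric. R is symmetric, so valid.

B, E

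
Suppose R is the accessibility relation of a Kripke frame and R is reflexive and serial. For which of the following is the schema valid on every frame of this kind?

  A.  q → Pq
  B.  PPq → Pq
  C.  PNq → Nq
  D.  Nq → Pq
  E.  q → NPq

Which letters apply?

(A) the dual of axiom T: valid iff R is reflexive. Every such R is reflexive — valid.
(B) PPq → Pq is the dual of axiom 4; it is valid on a frame exactly when R is transitive. Such an R need not be transitive, so not valid.
(C) PNq → Nq is the dual of axiom 5, which corresponds to the euclidean property. Such an R need not be euclidean — not valid.
(D) axiom D: valid iff R is serial. Every such R is serial — valid.
(E) q → NPq is axiom B, which corresponds to symmetry. Such an R need not be symmetric — not valid.

A, D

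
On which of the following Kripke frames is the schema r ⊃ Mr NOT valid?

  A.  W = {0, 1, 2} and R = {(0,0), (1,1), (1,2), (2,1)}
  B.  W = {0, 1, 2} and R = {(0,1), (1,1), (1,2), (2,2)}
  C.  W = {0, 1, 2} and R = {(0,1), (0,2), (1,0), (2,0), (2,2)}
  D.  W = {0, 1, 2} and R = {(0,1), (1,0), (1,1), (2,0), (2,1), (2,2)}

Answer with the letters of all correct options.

The schema r ⊃ Mr is the dual of axiom T; it is valid on a frame iff R is reflexive.
(A) R is not reflexive (not 2 R 2), so the schema fails here.
(B) R is not reflexive (not 0 R 0), so the schema fails here.
(C) R is not reflexive (not 0 R 0), so the schema fails here.
(D) R is not reflexive (not 0 R 0), so the schema fails here.

A, B, C, D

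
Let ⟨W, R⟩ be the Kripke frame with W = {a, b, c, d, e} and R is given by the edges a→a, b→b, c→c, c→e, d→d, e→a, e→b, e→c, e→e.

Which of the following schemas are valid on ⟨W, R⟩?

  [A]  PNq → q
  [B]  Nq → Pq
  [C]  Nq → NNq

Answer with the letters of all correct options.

B

R is not symmetric: e R a but not a R e.
R is not transitive: c R e and e R a but not c R a.
R is serial: every world has an R-successor.
(A) PNq → q is the dual of axiom B; it is valid on a frame exactly when R is symmetric. R is not symmetric, so not valid.
(B) axiom D: valid iff R is serial. R is serial — valid.
(C) Nq → NNq is axiom 4, which corresponds to transitivity. R is not transitive — not valid.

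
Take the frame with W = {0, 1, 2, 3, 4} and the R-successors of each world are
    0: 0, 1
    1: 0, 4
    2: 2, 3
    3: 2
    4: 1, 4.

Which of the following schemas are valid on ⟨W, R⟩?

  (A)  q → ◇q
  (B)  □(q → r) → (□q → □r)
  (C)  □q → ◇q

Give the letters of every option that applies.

B, C

R is not reflexive: not 1 R 1.
R is serial: every world has an R-successor.
(A) q → ◇q (the dual of axiom T) characterises the reflexive frames. R is not reflexive — not valid.
(B) □(q → r) → (□q → □r) is axiom K, valid on every Kripke frame — valid.
(C) axiom D: valid iff R is serial. R is serial — valid.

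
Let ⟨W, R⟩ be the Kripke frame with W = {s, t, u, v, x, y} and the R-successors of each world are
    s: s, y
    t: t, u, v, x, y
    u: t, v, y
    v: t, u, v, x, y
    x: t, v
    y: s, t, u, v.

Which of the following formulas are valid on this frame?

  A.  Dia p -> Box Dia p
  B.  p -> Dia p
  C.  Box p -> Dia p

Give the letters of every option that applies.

C

R is not reflexive: not u R u.
R is not euclidean: t R u and t R x but not u R x.
R is serial: every world has an R-successor.
(A) Dia p -> Box Dia p (axiom 5) characterises the euclidean frames. R is not euclidean — not valid.
(B) the dual of axiom T: valid iff R is reflexive. R is not reflexive — not valid.
(C) axiom D: valid iff R is serial. R is serial — valid.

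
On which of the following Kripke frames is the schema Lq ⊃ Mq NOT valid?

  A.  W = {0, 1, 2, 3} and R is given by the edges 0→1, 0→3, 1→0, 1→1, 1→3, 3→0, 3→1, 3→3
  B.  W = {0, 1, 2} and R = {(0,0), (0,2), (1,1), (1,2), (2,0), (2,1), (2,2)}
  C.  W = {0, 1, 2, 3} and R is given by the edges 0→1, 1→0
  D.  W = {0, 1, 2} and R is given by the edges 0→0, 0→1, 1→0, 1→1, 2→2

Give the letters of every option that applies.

A, C

The schema Lq ⊃ Mq is axiom D; it is valid on a frame iff R is serial.
(A) R is not serial (2 has no R-successor), so the schema fails here.
(B) R is serial (every world has an R-successor), so the schema is valid here.
(C) R is not serial (2 has no R-successor), so the schema fails here.
(D) R is serial (every world has an R-successor), so the schema is valid here.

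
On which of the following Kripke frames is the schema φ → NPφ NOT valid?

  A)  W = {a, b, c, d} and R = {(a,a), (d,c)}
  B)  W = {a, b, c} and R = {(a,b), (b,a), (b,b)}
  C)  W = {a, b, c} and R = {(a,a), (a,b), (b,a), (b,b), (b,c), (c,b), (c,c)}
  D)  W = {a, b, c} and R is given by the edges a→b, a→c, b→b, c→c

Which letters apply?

The schema φ → NPφ is axiom B; it is valid on a frame iff R is symmetric.
(A) R is not symmetric (d R c but not c R d), so the schema fails here.
(B) R is symmetric (every R-edge is matched by its reverse), so the schema is valid here.
(C) R is symmetric (every R-edge is matched by its reverse), so the schema is valid here.
(D) R is not symmetric (a R b but not b R a), so the schema fails here.

A, D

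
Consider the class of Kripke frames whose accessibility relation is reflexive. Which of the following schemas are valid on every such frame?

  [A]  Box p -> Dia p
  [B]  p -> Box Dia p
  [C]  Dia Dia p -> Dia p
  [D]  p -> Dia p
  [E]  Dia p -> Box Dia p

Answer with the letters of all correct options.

A reflexive relation is serial.
(A) Box p -> Dia p is axiom D, which corresponds to seriality. Every such R is serial — valid.
(B) p -> Box Dia p is axiom B; it is valid on a frame exactly when R is symmetric. Such an R need not be symmetric, so not valid.
(C) the dual of axiom 4: valid iff R is transitive. Such an R need not be transitive — not valid.
(D) p -> Dia p (the dual of axiom T) characterises the reflexive frames. Every such R is reflexive — valid.
(E) axiom 5: valid iff R is euclidean. Such an R need not be euclidean — not valid.

A, D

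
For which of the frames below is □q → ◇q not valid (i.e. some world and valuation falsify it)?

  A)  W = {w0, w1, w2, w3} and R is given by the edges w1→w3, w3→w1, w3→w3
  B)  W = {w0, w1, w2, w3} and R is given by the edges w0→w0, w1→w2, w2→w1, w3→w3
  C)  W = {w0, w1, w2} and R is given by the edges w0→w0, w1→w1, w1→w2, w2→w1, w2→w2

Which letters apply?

The schema □q → ◇q is axiom D; it is valid on a frame iff R is serial.
(A) R is not serial (w0 has no R-successor), so the schema fails here.
(B) R is serial (every world has an R-successor), so the schema is valid here.
(C) R is serial (every world has an R-successor), so the schema is valid here.

A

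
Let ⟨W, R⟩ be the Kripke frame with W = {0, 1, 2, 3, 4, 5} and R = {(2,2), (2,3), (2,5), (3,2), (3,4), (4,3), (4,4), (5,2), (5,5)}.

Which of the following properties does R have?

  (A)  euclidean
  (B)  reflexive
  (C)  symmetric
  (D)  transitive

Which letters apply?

C

(A) not euclidean: 2 R 3 and 2 R 5 but not 3 R 5.
(B) not reflexive: not 0 R 0.
(C) symmetric: every R-edge is matched by its reverse.
(D) not transitive: 2 R 3 and 3 R 4 but not 2 R 4.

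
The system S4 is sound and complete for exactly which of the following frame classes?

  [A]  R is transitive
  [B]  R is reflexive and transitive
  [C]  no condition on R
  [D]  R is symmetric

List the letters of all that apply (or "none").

(A) this class determines K4, not S4.
(B) S4 is sound and complete for exactly this class.
(C) this class determines K, not S4.
(D) this class determines KB, not S4.

B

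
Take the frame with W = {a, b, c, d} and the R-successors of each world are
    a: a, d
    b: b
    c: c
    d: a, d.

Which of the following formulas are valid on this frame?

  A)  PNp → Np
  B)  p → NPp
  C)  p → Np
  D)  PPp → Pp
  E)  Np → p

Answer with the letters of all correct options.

R is reflexive: each world relates to itself.
R is symmetric: every R-edge is matched by its reverse.
R is transitive: R is closed under composition.
R is euclidean: any two R-successors of the same world are R-related.
R is not a subset of the identity: a R d with a ≠ d.
(A) PNp → Np is the dual of axiom 5, which corresponds to the euclidean property. R is euclidean — valid.
(B) p → NPp is axiom B, which corresponds to symmetry. R is symmetric — valid.
(C) p → Np (equivalent to ◇p→p) corresponds to R being a subset of the identity. Here R ⊄ identity, so not valid.
(D) PPp → Pp is the dual of axiom 4; it is valid on a frame exactly when R is transitive. R is transitive, so valid.
(E) axiom T: valid iff R is reflexive. R is reflexive — valid.

A, B, D, E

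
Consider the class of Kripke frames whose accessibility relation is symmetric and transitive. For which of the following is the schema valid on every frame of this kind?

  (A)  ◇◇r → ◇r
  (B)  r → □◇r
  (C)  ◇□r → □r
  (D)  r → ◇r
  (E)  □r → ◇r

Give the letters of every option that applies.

A symmetric transitive relation is euclidean (uRv and uRw give vRu by symmetry, then vRw by transitivity).
(A) ◇◇r → ◇r (the dual of axiom 4) characterises the transitive frames. Every such R is transitive — valid.
(B) r → □◇r (axiom B) characterises the symmetric frames. Every such R is symmetric — valid.
(C) ◇□r → □r is the dual of axiom 5, which corresponds to the euclidean property. Every such R is euclidean — valid.
(D) r → ◇r is the dual of axiom T; it is valid on a frame exactly when R is reflexive. Such an R need not be reflexive, so not valid.
(E) □r → ◇r is axiom D, which corresponds to seriality. Such an R need not be serial — not valid.

A, B, C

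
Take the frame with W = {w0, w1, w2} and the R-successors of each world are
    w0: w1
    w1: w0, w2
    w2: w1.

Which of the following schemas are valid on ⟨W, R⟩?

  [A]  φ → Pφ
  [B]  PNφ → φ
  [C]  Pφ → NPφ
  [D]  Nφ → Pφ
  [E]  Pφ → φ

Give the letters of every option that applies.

R is not reflexive: not w0 R w0.
R is symmetric: every R-edge is matched by its reverse.
R is not euclidean: w1 R w0 and w1 R w2 but not w0 R w2.
R is serial: every world has an R-successor.
R is not a subset of the identity: w0 R w1 with w0 ≠ w1.
(A) φ → Pφ is the dual of axiom T; it is valid on a frame exactly when R is reflexive. R is not reflexive, so not valid.
(B) PNφ → φ is the dual of axiom B; it is valid on a frame exactly when R is symmetric. R is symmetric, so valid.
(C) Pφ → NPφ is axiom 5; it is valid on a frame exactly when R is euclidean. R is not euclidean, so not valid.
(D) axiom D: valid iff R is serial. R is serial — valid.
(E) Pφ → φ (the converse of T) corresponds to R being a subset of the identity. Here R ⊄ identity, so not valid.

B, D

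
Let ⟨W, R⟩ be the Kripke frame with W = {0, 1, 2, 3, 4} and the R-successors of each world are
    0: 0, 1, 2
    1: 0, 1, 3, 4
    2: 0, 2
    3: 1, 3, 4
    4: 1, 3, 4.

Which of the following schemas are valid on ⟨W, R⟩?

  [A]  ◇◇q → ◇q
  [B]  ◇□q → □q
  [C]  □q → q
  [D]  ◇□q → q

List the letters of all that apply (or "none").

C, D

R is reflexive: each world relates to itself.
R is symmetric: every R-edge is matched by its reverse.
R is not transitive: 0 R 1 and 1 R 3 but not 0 R 3.
R is not euclidean: 0 R 1 and 0 R 2 but not 1 R 2.
(A) the dual of axiom 4: valid iff R is transitive. R is not transitive — not valid.
(B) the dual of axiom 5: valid iff R is euclidean. R is not euclidean — not valid.
(C) □q → q (axiom T) characterises the reflexive frames. R is reflexive — valid.
(D) ◇□q → q is the dual of axiom B; it is valid on a frame exactly when R is symmetric. R is symmetric, so valid.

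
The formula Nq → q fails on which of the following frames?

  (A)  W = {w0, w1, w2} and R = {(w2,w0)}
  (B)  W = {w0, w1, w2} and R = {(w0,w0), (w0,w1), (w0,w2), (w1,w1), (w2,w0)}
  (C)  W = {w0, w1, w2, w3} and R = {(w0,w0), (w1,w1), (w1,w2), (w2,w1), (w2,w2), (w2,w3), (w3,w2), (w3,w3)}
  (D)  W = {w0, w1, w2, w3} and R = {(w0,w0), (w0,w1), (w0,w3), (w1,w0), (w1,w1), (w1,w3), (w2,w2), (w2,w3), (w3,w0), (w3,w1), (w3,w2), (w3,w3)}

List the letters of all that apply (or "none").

A, B

The schema Nq → q is axiom T; it is valid on a frame iff R is reflexive.
(A) R is not reflexive (not w0 R w0), so the schema fails here.
(B) R is not reflexive (not w2 R w2), so the schema fails here.
(C) R is reflexive (each world relates to itself), so the schema is valid here.
(D) R is reflexive (each world relates to itself), so the schema is valid here.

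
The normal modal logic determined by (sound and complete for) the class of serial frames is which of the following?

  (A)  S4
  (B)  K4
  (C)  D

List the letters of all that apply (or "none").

(A) S4 is determined by the class of reflexive and transitive frames.
(B) K4 is determined by the class of transitive frames.
(C) D is determined by exactly this class.

C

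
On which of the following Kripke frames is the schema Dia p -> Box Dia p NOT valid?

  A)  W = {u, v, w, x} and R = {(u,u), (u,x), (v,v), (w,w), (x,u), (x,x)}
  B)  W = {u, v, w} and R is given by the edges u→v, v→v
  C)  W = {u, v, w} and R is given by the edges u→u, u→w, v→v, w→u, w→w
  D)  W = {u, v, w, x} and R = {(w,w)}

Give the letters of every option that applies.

none

The schema Dia p -> Box Dia p is axiom 5; it is valid on a frame iff R is euclidean.
(A) R is euclidean (any two R-successors of the same world are R-related), so the schema is valid here.
(B) R is euclidean (any two R-successors of the same world are R-related), so the schema is valid here.
(C) R is euclidean (any two R-successors of the same world are R-related), so the schema is valid here.
(D) R is euclidean (any two R-successors of the same world are R-related), so the schema is valid here.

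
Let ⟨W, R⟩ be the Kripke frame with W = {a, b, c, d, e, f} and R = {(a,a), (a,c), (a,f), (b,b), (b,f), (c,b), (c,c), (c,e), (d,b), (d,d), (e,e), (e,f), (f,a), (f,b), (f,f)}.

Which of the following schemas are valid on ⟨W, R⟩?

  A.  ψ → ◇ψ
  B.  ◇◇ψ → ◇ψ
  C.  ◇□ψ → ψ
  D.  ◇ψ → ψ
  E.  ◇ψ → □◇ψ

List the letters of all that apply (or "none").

A

R is reflexive: each world relates to itself.
R is not symmetric: a R c but not c R a.
R is not transitive: a R c and c R b but not a R b.
R is not euclidean: a R c and a R a but not c R a.
R is not a subset of the identity: a R c with a ≠ c.
(A) ψ → ◇ψ is the dual of axiom T, which corresponds to reflexivity. R is reflexive — valid.
(B) ◇◇ψ → ◇ψ is the dual of axiom 4; it is valid on a frame exactly when R is transitive. R is not transitive, so not valid.
(C) the dual of axiom B: valid iff R is symmetric. R is not symmetric — not valid.
(D) ◇ψ → ψ is the converse of T; it holds exactly when R ⊆ identity. Here R ⊄ identity — not valid.
(E) ◇ψ → □◇ψ (axiom 5) characterises the euclidean frames. R is not euclidean — not valid.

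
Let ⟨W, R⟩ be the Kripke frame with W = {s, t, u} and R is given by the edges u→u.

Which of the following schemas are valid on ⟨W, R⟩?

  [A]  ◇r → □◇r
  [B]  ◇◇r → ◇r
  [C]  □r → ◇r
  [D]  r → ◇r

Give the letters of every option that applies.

A, B

R is not reflexive: not s R s.
R is transitive: R is closed under composition.
R is euclidean: any two R-successors of the same world are R-related.
R is not serial: s has no R-successor.
(A) ◇r → □◇r is axiom 5; it is valid on a frame exactly when R is euclidean. R is euclidean, so valid.
(B) ◇◇r → ◇r is the dual of axiom 4, which corresponds to transitivity. R is transitive — valid.
(C) □r → ◇r is axiom D; it is valid on a frame exactly when R is serial. R is not serial, so not valid.
(D) r → ◇r (the dual of axiom T) characterises the reflexive frames. R is not reflexive — not valid.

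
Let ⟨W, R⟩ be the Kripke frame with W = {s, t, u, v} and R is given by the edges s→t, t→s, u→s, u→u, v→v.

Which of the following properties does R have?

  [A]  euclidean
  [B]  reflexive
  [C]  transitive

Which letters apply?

none

(A) not euclidean: u R s and u R u but not s R u.
(B) not reflexive: not s R s.
(C) not transitive: s R t and t R s but not s R s.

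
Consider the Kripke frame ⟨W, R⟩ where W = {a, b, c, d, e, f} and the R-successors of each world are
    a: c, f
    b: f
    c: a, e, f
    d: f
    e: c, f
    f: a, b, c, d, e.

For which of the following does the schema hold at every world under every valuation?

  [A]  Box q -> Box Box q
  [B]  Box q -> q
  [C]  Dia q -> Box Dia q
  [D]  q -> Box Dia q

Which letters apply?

R is not reflexive: not a R a.
R is symmetric: every R-edge is matched by its reverse.
R is not transitive: a R c and c R a but not a R a.
R is not euclidean: c R a and c R e but not a R e.
(A) Box q -> Box Box q (axiom 4) characterises the transitive frames. R is not transitive — not valid.
(B) Box q -> q (axiom T) characterises the reflexive frames. R is not reflexive — not valid.
(C) axiom 5: valid iff R is euclidean. R is not euclidean — not valid.
(D) q -> Box Dia q (axiom B) characterises the symmetric frames. R is symmetric — valid.

D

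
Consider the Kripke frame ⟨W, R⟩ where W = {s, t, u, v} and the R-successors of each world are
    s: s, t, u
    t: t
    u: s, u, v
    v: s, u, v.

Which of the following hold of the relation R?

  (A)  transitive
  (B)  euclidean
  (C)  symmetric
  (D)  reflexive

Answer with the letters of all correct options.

D

(A) not transitive: s R u and u R v but not s R v.
(B) not euclidean: s R t and s R s but not t R s.
(C) not symmetric: s R t but not t R s.
(D) reflexive: each world relates to itself.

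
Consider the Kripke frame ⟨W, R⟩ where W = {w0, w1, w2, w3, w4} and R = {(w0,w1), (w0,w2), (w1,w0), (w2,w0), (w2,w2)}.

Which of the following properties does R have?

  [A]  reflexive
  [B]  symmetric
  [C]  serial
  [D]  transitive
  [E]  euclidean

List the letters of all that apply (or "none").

(A) not reflexive: not w0 R w0.
(B) symmetric: every R-edge is matched by its reverse.
(C) not serial: w3 has no R-successor.
(D) not transitive: w0 R w1 and w1 R w0 but not w0 R w0.
(E) not euclidean: w0 R w1 and w0 R w2 but not w1 R w2.

B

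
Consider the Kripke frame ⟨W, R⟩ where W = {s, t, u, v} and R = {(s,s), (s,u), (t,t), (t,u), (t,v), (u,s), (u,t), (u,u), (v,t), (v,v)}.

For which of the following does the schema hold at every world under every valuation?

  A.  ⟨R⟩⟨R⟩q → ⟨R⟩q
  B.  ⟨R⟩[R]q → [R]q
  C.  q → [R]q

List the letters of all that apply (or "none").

R is not transitive: s R u and u R t but not s R t.
R is not euclidean: t R u and t R v but not u R v.
R is not a subset of the identity: s R u with s ≠ u.
(A) ⟨R⟩⟨R⟩q → ⟨R⟩q (the dual of axiom 4) characterises the transitive frames. R is not transitive — not valid.
(B) ⟨R⟩[R]q → [R]q is the dual of axiom 5; it is valid on a frame exactly when R is euclidean. R is not euclidean, so not valid.
(C) q → [R]q is equivalent to ◇p→p; it holds exactly when R ⊆ identity. Here R ⊄ identity — not valid.

none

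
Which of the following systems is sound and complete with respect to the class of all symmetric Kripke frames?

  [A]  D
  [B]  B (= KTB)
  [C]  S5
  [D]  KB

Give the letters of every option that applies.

D

(A) D is determined by the class of serial frames.
(B) B (= KTB) is determined by the class of reflexive and symmetric frames.
(C) S5 is determined by the class of reflexive, symmetric, and transitive frames.
(D) KB is determined by exactly this class.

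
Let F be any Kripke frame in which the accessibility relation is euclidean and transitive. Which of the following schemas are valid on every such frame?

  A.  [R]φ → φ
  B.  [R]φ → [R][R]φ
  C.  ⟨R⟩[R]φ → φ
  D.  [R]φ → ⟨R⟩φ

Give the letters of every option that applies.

(A) [R]φ → φ is axiom T; it is valid on a frame exactly when R is reflexive. Such an R need not be reflexive, so not valid.
(B) [R]φ → [R][R]φ is axiom 4; it is valid on a frame exactly when R is transitive. Every such R is transitive, so valid.
(C) the dual of axiom B: valid iff R is symmetric. Such an R need not be symmetric — not valid.
(D) [R]φ → ⟨R⟩φ (axiom D) characterises the serial frames. Such an R need not be serial — not valid.

B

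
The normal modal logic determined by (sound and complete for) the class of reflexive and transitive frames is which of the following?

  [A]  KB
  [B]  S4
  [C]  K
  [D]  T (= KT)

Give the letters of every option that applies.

B

(A) KB is determined by the class of symmetric frames.
(B) S4 is determined by exactly this class.
(C) K is determined by the class of arbitrary frames.
(D) T (= KT) is determined by the class of reflexive frames.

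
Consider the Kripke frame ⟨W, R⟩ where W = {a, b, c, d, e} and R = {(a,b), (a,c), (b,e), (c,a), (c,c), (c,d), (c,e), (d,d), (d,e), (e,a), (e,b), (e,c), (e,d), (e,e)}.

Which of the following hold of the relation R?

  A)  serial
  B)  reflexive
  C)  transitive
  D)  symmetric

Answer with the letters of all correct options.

A

(A) serial: every world has an R-successor.
(B) not reflexive: not a R a.
(C) not transitive: a R b and b R e but not a R e.
(D) not symmetric: a R b but not b R a.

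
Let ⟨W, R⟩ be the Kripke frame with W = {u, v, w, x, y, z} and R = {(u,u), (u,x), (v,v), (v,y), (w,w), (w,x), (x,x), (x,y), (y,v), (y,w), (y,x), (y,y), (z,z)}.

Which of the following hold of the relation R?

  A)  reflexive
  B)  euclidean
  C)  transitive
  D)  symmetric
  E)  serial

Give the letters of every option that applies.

(A) reflexive: each world relates to itself.
(B) not euclidean: u R x and u R u but not x R u.
(C) not transitive: u R x and x R y but not u R y.
(D) not symmetric: u R x but not x R u.
(E) serial: every world has an R-successor.

A, E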